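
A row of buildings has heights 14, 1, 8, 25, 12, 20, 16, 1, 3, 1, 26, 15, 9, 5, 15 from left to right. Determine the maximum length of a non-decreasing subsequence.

Track the smallest tail for each achievable length (allowing ties):
14 → extends → [14]
1 → replaces 14 → [1]
8 → extends → [1, 8]
25 → extends → [1, 8, 25]
12 → replaces 25 → [1, 8, 12]
20 → extends → [1, 8, 12, 20]
16 → replaces 20 → [1, 8, 12, 16]
1 → replaces 8 → [1, 1, 12, 16]
3 → replaces 12 → [1, 1, 3, 16]
1 → replaces 3 → [1, 1, 1, 16]
26 → extends → [1, 1, 1, 16, 26]
15 → replaces 16 → [1, 1, 1, 15, 26]
9 → replaces 15 → [1, 1, 1, 9, 26]
5 → replaces 9 → [1, 1, 1, 5, 26]
15 → replaces 26 → [1, 1, 1, 5, 15]
Five tails, so the longest non-decreasing subsequence has length 5 (e.g. 1, 8, 12, 20, 26).

5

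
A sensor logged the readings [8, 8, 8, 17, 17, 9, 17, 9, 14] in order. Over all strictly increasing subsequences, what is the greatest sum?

Let S[i] be the best sum of a strictly increasing subsequence ending at i:
i:      1  2  3  4  5  6  7  8  9
a[i]:   8  8  8 17 17  9 17  9 14
S:      8  8  8 25 25 17 34 17 31
Maximum is 34 (e.g. 8 + 9 + 17).

34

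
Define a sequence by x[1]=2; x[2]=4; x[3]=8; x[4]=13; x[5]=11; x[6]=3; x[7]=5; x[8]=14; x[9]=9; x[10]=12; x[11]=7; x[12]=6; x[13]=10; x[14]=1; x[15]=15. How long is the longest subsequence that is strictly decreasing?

6

Let dp[i] be the longest strictly decreasing subsequence ending at i:
i:      1  2  3  4  5  6  7  8  9 10 11 12 13 14 15
x[i]:   2  4  8 13 11  3  5 14  9 12  7  6 10  1 15
dp:     1  1  1  1  2  3  3  1  3  2  4  5  3  6  1
Maximum is 6.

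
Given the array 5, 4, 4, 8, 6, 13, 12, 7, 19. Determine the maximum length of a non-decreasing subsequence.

Track the smallest tail for each achievable length (allowing ties):
5 → extends → [5]
4 → replaces 5 → [4]
4 → extends → [4, 4]
8 → extends → [4, 4, 8]
6 → replaces 8 → [4, 4, 6]
13 → extends → [4, 4, 6, 13]
12 → replaces 13 → [4, 4, 6, 12]
7 → replaces 12 → [4, 4, 6, 7]
19 → extends → [4, 4, 6, 7, 19]
Five tails, so the longest non-decreasing subsequence has length 5 (e.g. 4, 4, 8, 13, 19).

5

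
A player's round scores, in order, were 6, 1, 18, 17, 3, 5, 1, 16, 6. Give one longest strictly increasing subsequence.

Patience tails give the LIS length; then backtrack through the dp parents:
6 → extends → [6]
1 → replaces 6 → [1]
18 → extends → [1, 18]
17 → replaces 18 → [1, 17]
3 → replaces 17 → [1, 3]
5 → extends → [1, 3, 5]
1 → already a tail → [1, 3, 5]
16 → extends → [1, 3, 5, 16]
6 → replaces 16 → [1, 3, 5, 6]
Length 4; one witness is 1, 3, 5, 16.

1, 3, 5, 16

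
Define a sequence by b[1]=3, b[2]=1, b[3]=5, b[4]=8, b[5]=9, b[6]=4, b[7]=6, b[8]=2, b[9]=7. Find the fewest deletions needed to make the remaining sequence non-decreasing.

Fewest deletions = n − (longest non-decreasing subsequence).
Patience tails:
3 → extends → [3]
1 → replaces 3 → [1]
5 → extends → [1, 5]
8 → extends → [1, 5, 8]
9 → extends → [1, 5, 8, 9]
4 → replaces 5 → [1, 4, 8, 9]
6 → replaces 8 → [1, 4, 6, 9]
2 → replaces 4 → [1, 2, 6, 9]
7 → replaces 9 → [1, 2, 6, 7]
Longest non-decreasing subsequence has length 4, so deletions = 9 − 4 = 5.

5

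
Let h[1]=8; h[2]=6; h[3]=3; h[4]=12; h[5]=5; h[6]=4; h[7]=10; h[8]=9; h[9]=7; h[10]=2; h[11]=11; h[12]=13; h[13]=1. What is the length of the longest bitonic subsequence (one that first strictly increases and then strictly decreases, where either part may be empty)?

7

inc[i] = longest strictly increasing subsequence ending at i; dec[i] = longest strictly decreasing subsequence starting at i:
i:      1  2  3  4  5  6  7  8  9 10 11 12 13
h[i]:   8  6  3 12  5  4 10  9  7  2 11 13  1
inc:    1  1  1  2  2  2  3  3  3  1  4  5  1
dec:    6  5  3  6  4  3  5  4  3  2  2  2  1
Best peak at i=4 (value 12): inc=2, dec=6, length 2+6−1 = 7.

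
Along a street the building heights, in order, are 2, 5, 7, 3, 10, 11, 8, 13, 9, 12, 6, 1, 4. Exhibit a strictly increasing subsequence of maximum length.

Patience tails give the LIS length; then backtrack through the dp parents:
2 → extends → [2]
5 → extends → [2, 5]
7 → extends → [2, 5, 7]
3 → replaces 5 → [2, 3, 7]
10 → extends → [2, 3, 7, 10]
11 → extends → [2, 3, 7, 10, 11]
8 → replaces 10 → [2, 3, 7, 8, 11]
13 → extends → [2, 3, 7, 8, 11, 13]
9 → replaces 11 → [2, 3, 7, 8, 9, 13]
12 → replaces 13 → [2, 3, 7, 8, 9, 12]
6 → replaces 7 → [2, 3, 6, 8, 9, 12]
1 → replaces 2 → [1, 3, 6, 8, 9, 12]
4 → replaces 6 → [1, 3, 4, 8, 9, 12]
Length 6; one witness is 2, 5, 7, 10, 11, 13.

2, 5, 7, 10, 11, 13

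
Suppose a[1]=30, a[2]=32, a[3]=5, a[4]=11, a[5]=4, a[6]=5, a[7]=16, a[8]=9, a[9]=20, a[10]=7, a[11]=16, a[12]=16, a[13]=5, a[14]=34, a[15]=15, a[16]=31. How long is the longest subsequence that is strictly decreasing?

Let dp[i] be the longest strictly decreasing subsequence ending at i:
i:      1  2  3  4  5  6  7  8  9 10 11 12 13 14 15 16
a[i]:  30 32  5 11  4  5 16  9 20  7 16 16  5 34 15 31
dp:     1  1  2  2  3  3  2  3  2  4  3  3  5  1  4  2
Maximum is 5.

5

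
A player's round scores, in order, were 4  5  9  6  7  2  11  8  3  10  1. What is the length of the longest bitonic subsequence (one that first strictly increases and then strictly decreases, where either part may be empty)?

8

inc[i] = longest strictly increasing subsequence ending at i; dec[i] = longest strictly decreasing subsequence starting at i:
i:      1  2  3  4  5  6  7  8  9 10 11
a[i]:   4  5  9  6  7  2 11  8  3 10  1
inc:    1  2  3  3  4  1  5  5  2  6  1
dec:    3  3  4  3  3  2  4  3  2  2  1
Best peak at i=7 (value 11): inc=5, dec=4, length 5+4−1 = 8.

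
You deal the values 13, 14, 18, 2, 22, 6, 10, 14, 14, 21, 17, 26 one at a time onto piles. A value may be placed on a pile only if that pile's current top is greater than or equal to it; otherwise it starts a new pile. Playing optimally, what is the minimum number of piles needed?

Place each on the leftmost legal pile:
13 → new pile 1 (tops now [13])
14 → new pile 2 (tops now [13, 14])
18 → new pile 3 (tops now [13, 14, 18])
2 → pile 1 (tops now [2, 14, 18])
22 → new pile 4 (tops now [2, 14, 18, 22])
6 → pile 2 (tops now [2, 6, 18, 22])
10 → pile 3 (tops now [2, 6, 10, 22])
14 → pile 4 (tops now [2, 6, 10, 14])
14 → pile 4 (tops now [2, 6, 10, 14])
21 → new pile 5 (tops now [2, 6, 10, 14, 21])
17 → pile 5 (tops now [2, 6, 10, 14, 17])
26 → new pile 6 (tops now [2, 6, 10, 14, 17, 26])
Six piles.

6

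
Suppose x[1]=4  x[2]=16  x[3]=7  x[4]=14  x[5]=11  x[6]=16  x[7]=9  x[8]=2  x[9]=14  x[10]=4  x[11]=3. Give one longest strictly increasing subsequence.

4, 7, 14, 16

Patience tails give the LIS length; then backtrack through the dp parents:
4 → extends → [4]
16 → extends → [4, 16]
7 → replaces 16 → [4, 7]
14 → extends → [4, 7, 14]
11 → replaces 14 → [4, 7, 11]
16 → extends → [4, 7, 11, 16]
9 → replaces 11 → [4, 7, 9, 16]
2 → replaces 4 → [2, 7, 9, 16]
14 → replaces 16 → [2, 7, 9, 14]
4 → replaces 7 → [2, 4, 9, 14]
3 → replaces 4 → [2, 3, 9, 14]
Length 4; one witness is 4, 7, 14, 16.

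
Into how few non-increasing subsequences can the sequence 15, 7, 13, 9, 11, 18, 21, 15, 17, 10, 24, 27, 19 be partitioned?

7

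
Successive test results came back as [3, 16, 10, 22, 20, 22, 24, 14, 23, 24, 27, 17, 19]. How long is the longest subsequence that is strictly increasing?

Track the smallest tail for each achievable length (strict):
3 → extends → [3]
16 → extends → [3, 16]
10 → replaces 16 → [3, 10]
22 → extends → [3, 10, 22]
20 → replaces 22 → [3, 10, 20]
22 → extends → [3, 10, 20, 22]
24 → extends → [3, 10, 20, 22, 24]
14 → replaces 20 → [3, 10, 14, 22, 24]
23 → replaces 24 → [3, 10, 14, 22, 23]
24 → extends → [3, 10, 14, 22, 23, 24]
27 → extends → [3, 10, 14, 22, 23, 24, 27]
17 → replaces 22 → [3, 10, 14, 17, 23, 24, 27]
19 → replaces 23 → [3, 10, 14, 17, 19, 24, 27]
Seven tails, so the longest strictly increasing subsequence has length 7 (e.g. 3, 16, 20, 22, 23, 24, 27).

7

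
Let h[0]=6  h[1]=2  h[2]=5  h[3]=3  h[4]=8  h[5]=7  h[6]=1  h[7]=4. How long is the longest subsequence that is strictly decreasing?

4

Let dp[i] be the longest strictly decreasing subsequence ending at i:
i:     0 1 2 3 4 5 6 7
h[i]:  6 2 5 3 8 7 1 4
dp:    1 2 2 3 1 2 4 3
Maximum is 4.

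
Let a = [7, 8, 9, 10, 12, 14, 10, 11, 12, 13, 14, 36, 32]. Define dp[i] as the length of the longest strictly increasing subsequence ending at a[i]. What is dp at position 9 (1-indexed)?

dp[i] = 1 + max{dp[j] : j<i, a[j]<a[i]} (or 1 if no such j):
i:      1  2  3  4  5  6  7  8  9 10 11 12 13
a[i]:   7  8  9 10 12 14 10 11 12 13 14 36 32
dp:     1  2  3  4  5  6  4  5  6  7  8  9  9
At index 9 the value is 6.

6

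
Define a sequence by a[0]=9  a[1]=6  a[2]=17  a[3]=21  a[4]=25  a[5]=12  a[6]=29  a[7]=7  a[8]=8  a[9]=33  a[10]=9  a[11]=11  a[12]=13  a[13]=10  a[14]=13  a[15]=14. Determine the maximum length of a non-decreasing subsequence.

8

Track the smallest tail for each achievable length (allowing ties):
9 → extends → [9]
6 → replaces 9 → [6]
17 → extends → [6, 17]
21 → extends → [6, 17, 21]
25 → extends → [6, 17, 21, 25]
12 → replaces 17 → [6, 12, 21, 25]
29 → extends → [6, 12, 21, 25, 29]
7 → replaces 12 → [6, 7, 21, 25, 29]
8 → replaces 21 → [6, 7, 8, 25, 29]
33 → extends → [6, 7, 8, 25, 29, 33]
9 → replaces 25 → [6, 7, 8, 9, 29, 33]
11 → replaces 29 → [6, 7, 8, 9, 11, 33]
13 → replaces 33 → [6, 7, 8, 9, 11, 13]
10 → replaces 11 → [6, 7, 8, 9, 10, 13]
13 → extends → [6, 7, 8, 9, 10, 13, 13]
14 → extends → [6, 7, 8, 9, 10, 13, 13, 14]
Eight tails, so the longest non-decreasing subsequence has length 8 (e.g. 6, 7, 8, 9, 11, 13, 13, 14).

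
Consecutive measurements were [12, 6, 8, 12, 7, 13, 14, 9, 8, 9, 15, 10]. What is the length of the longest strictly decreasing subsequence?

3

Negate each value so 'decreasing' becomes 'increasing', then run patience tails on the negated sequence:
-12 → extends → [-12]
-6 → extends → [-12, -6]
-8 → replaces -6 → [-12, -8]
-12 → already a tail → [-12, -8]
-7 → extends → [-12, -8, -7]
-13 → replaces -12 → [-13, -8, -7]
-14 → replaces -13 → [-14, -8, -7]
-9 → replaces -8 → [-14, -9, -7]
-8 → replaces -7 → [-14, -9, -8]
-9 → already a tail → [-14, -9, -8]
-15 → replaces -14 → [-15, -9, -8]
-10 → replaces -9 → [-15, -10, -8]
Three tails, so the longest strictly decreasing subsequence of the original has length 3.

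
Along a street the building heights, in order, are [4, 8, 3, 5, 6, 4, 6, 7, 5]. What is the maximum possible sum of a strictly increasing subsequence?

Let S[i] be the best sum of a strictly increasing subsequence ending at i:
i:      1  2  3  4  5  6  7  8  9
a[i]:   4  8  3  5  6  4  6  7  5
S:      4 12  3  9 15  7 15 22 12
Maximum is 22 (e.g. 4 + 5 + 6 + 7).

22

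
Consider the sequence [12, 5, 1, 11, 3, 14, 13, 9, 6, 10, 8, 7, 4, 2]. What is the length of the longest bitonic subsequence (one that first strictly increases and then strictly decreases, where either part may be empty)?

inc[i] = longest strictly increasing subsequence ending at i; dec[i] = longest strictly decreasing subsequence starting at i:
i:      1  2  3  4  5  6  7  8  9 10 11 12 13 14
a[i]:  12  5  1 11  3 14 13  9  6 10  8  7  4  2
inc:    1  1  1  2  2  3  3  3  3  4  4  4  3  2
dec:    7  3  1  6  2  7  6  5  3  5  4  3  2  1
Best peak at i=6 (value 14): inc=3, dec=7, length 3+7−1 = 9.

9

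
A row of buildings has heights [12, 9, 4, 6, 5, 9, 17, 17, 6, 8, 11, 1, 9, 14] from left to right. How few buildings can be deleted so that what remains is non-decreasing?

Fewest deletions = n − (longest non-decreasing subsequence).
Patience tails:
12 → extends → [12]
9 → replaces 12 → [9]
4 → replaces 9 → [4]
6 → extends → [4, 6]
5 → replaces 6 → [4, 5]
9 → extends → [4, 5, 9]
17 → extends → [4, 5, 9, 17]
17 → extends → [4, 5, 9, 17, 17]
6 → replaces 9 → [4, 5, 6, 17, 17]
8 → replaces 17 → [4, 5, 6, 8, 17]
11 → replaces 17 → [4, 5, 6, 8, 11]
1 → replaces 4 → [1, 5, 6, 8, 11]
9 → replaces 11 → [1, 5, 6, 8, 9]
14 → extends → [1, 5, 6, 8, 9, 14]
Longest non-decreasing subsequence has length 6, so deletions = 14 − 6 = 8.

8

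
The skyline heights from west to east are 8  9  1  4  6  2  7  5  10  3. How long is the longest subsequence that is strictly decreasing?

4

Negate each value so 'decreasing' becomes 'increasing', then run patience tails on the negated sequence:
-8 → extends → [-8]
-9 → replaces -8 → [-9]
-1 → extends → [-9, -1]
-4 → replaces -1 → [-9, -4]
-6 → replaces -4 → [-9, -6]
-2 → extends → [-9, -6, -2]
-7 → replaces -6 → [-9, -7, -2]
-5 → replaces -2 → [-9, -7, -5]
-10 → replaces -9 → [-10, -7, -5]
-3 → extends → [-10, -7, -5, -3]
Four tails, so the longest strictly decreasing subsequence of the original has length 4.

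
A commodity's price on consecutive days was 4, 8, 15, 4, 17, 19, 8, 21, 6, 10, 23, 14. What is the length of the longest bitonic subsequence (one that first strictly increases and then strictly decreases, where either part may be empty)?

inc[i] = longest strictly increasing subsequence ending at i; dec[i] = longest strictly decreasing subsequence starting at i:
i:      1  2  3  4  5  6  7  8  9 10 11 12
a[i]:   4  8 15  4 17 19  8 21  6 10 23 14
inc:    1  2  3  1  4  5  2  6  2  3  7  4
dec:    1  2  3  1  3  3  2  2  1  1  2  1
Best peak at i=11 (value 23): inc=7, dec=2, length 7+2−1 = 8.

8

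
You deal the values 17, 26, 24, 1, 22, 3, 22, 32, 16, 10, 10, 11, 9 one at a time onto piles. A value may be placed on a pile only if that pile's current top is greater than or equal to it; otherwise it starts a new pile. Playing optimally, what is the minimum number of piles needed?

4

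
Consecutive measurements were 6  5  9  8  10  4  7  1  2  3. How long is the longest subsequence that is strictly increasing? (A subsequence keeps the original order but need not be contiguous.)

3

Track the smallest tail for each achievable length (strict):
6 → extends → [6]
5 → replaces 6 → [5]
9 → extends → [5, 9]
8 → replaces 9 → [5, 8]
10 → extends → [5, 8, 10]
4 → replaces 5 → [4, 8, 10]
7 → replaces 8 → [4, 7, 10]
1 → replaces 4 → [1, 7, 10]
2 → replaces 7 → [1, 2, 10]
3 → replaces 10 → [1, 2, 3]
Three tails, so the longest strictly increasing subsequence has length 3 (e.g. 6, 9, 10).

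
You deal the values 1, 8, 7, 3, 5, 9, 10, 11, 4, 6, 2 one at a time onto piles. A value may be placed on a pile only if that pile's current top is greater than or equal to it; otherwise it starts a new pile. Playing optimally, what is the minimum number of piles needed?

6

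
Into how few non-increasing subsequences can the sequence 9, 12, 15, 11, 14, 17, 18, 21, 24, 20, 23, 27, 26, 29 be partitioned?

Place each on the leftmost legal pile:
9 → new pile 1 (tops now [9])
12 → new pile 2 (tops now [9, 12])
15 → new pile 3 (tops now [9, 12, 15])
11 → pile 2 (tops now [9, 11, 15])
14 → pile 3 (tops now [9, 11, 14])
17 → new pile 4 (tops now [9, 11, 14, 17])
18 → new pile 5 (tops now [9, 11, 14, 17, 18])
21 → new pile 6 (tops now [9, 11, 14, 17, 18, 21])
24 → new pile 7 (tops now [9, 11, 14, 17, 18, 21, 24])
20 → pile 6 (tops now [9, 11, 14, 17, 18, 20, 24])
23 → pile 7 (tops now [9, 11, 14, 17, 18, 20, 23])
27 → new pile 8 (tops now [9, 11, 14, 17, 18, 20, 23, 27])
26 → pile 8 (tops now [9, 11, 14, 17, 18, 20, 23, 26])
29 → new pile 9 (tops now [9, 11, 14, 17, 18, 20, 23, 26, 29])
Nine piles.

9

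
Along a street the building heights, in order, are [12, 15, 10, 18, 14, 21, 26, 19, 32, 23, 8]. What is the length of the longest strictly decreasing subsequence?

3

Negate each value so 'decreasing' becomes 'increasing', then run patience tails on the negated sequence:
-12 → extends → [-12]
-15 → replaces -12 → [-15]
-10 → extends → [-15, -10]
-18 → replaces -15 → [-18, -10]
-14 → replaces -10 → [-18, -14]
-21 → replaces -18 → [-21, -14]
-26 → replaces -21 → [-26, -14]
-19 → replaces -14 → [-26, -19]
-32 → replaces -26 → [-32, -19]
-23 → replaces -19 → [-32, -23]
-8 → extends → [-32, -23, -8]
Three tails, so the longest strictly decreasing subsequence of the original has length 3.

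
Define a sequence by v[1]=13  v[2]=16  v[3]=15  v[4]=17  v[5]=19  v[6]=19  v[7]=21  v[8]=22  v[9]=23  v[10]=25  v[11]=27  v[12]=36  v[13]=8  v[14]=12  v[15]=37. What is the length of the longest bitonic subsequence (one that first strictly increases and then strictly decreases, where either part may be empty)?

inc[i] = longest strictly increasing subsequence ending at i; dec[i] = longest strictly decreasing subsequence starting at i:
i:      1  2  3  4  5  6  7  8  9 10 11 12 13 14 15
v[i]:  13 16 15 17 19 19 21 22 23 25 27 36  8 12 37
inc:    1  2  2  3  4  4  5  6  7  8  9 10  1  2 11
dec:    2  3  2  2  2  2  2  2  2  2  2  2  1  1  1
Best peak at i=12 (value 36): inc=10, dec=2, length 10+2−1 = 11.

11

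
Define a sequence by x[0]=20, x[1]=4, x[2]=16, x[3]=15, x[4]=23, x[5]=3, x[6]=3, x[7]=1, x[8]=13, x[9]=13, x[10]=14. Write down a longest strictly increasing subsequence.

Patience tails give the LIS length; then backtrack through the dp parents:
20 → extends → [20]
4 → replaces 20 → [4]
16 → extends → [4, 16]
15 → replaces 16 → [4, 15]
23 → extends → [4, 15, 23]
3 → replaces 4 → [3, 15, 23]
3 → already a tail → [3, 15, 23]
1 → replaces 3 → [1, 15, 23]
13 → replaces 15 → [1, 13, 23]
13 → already a tail → [1, 13, 23]
14 → replaces 23 → [1, 13, 14]
Length 3; one witness is 4, 16, 23.

4, 16, 23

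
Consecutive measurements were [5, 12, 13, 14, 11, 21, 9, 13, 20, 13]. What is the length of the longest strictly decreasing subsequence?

3

Negate each value so 'decreasing' becomes 'increasing', then run patience tails on the negated sequence:
-5 → extends → [-5]
-12 → replaces -5 → [-12]
-13 → replaces -12 → [-13]
-14 → replaces -13 → [-14]
-11 → extends → [-14, -11]
-21 → replaces -14 → [-21, -11]
-9 → extends → [-21, -11, -9]
-13 → replaces -11 → [-21, -13, -9]
-20 → replaces -13 → [-21, -20, -9]
-13 → replaces -9 → [-21, -20, -13]
Three tails, so the longest strictly decreasing subsequence of the original has length 3.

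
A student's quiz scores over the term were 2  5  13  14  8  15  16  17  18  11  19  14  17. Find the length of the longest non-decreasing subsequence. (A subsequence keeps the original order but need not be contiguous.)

9

Track the smallest tail for each achievable length (allowing ties):
2 → extends → [2]
5 → extends → [2, 5]
13 → extends → [2, 5, 13]
14 → extends → [2, 5, 13, 14]
8 → replaces 13 → [2, 5, 8, 14]
15 → extends → [2, 5, 8, 14, 15]
16 → extends → [2, 5, 8, 14, 15, 16]
17 → extends → [2, 5, 8, 14, 15, 16, 17]
18 → extends → [2, 5, 8, 14, 15, 16, 17, 18]
11 → replaces 14 → [2, 5, 8, 11, 15, 16, 17, 18]
19 → extends → [2, 5, 8, 11, 15, 16, 17, 18, 19]
14 → replaces 15 → [2, 5, 8, 11, 14, 16, 17, 18, 19]
17 → replaces 18 → [2, 5, 8, 11, 14, 16, 17, 17, 19]
Nine tails, so the longest non-decreasing subsequence has length 9 (e.g. 2, 5, 13, 14, 15, 16, 17, 18, 19).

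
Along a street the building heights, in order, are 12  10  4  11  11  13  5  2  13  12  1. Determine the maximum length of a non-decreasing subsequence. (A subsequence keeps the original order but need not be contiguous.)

5

Track the smallest tail for each achievable length (allowing ties):
12 → extends → [12]
10 → replaces 12 → [10]
4 → replaces 10 → [4]
11 → extends → [4, 11]
11 → extends → [4, 11, 11]
13 → extends → [4, 11, 11, 13]
5 → replaces 11 → [4, 5, 11, 13]
2 → replaces 4 → [2, 5, 11, 13]
13 → extends → [2, 5, 11, 13, 13]
12 → replaces 13 → [2, 5, 11, 12, 13]
1 → replaces 2 → [1, 5, 11, 12, 13]
Five tails, so the longest non-decreasing subsequence has length 5 (e.g. 10, 11, 11, 13, 13).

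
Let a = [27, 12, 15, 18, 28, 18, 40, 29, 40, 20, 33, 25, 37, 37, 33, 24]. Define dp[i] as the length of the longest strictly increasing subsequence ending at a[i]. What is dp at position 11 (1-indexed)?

6

dp[i] = 1 + max{dp[j] : j<i, a[j]<a[i]} (or 1 if no such j):
i:      1  2  3  4  5  6  7  8  9 10 11 12 13 14 15 16
a[i]:  27 12 15 18 28 18 40 29 40 20 33 25 37 37 33 24
dp:     1  1  2  3  4  3  5  5  6  4  6  5  7  7  6  5
At index 11 the value is 6.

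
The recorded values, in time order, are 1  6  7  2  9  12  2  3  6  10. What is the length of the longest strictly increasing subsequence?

5

Let dp[i] be the length of the longest such subsequence ending at index i:
i:      1  2  3  4  5  6  7  8  9 10
a[i]:   1  6  7  2  9 12  2  3  6 10
dp:     1  2  3  2  4  5  2  3  4  5
Maximum dp value is 5.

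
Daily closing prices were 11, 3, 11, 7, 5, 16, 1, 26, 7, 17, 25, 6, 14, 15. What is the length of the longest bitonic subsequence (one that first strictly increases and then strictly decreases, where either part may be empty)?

6

inc[i] = longest strictly increasing subsequence ending at i; dec[i] = longest strictly decreasing subsequence starting at i:
i:      1  2  3  4  5  6  7  8  9 10 11 12 13 14
a[i]:  11  3 11  7  5 16  1 26  7 17 25  6 14 15
inc:    1  1  2  2  2  3  1  4  3  4  5  3  4  5
dec:    4  2  4  3  2  3  1  3  2  2  2  1  1  1
Best peak at i=8 (value 26): inc=4, dec=3, length 4+3−1 = 6.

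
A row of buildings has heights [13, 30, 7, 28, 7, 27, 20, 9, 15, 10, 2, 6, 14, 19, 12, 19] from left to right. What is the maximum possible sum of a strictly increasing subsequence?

59

Let S[i] be the best sum of a strictly increasing subsequence ending at i:
i:      1  2  3  4  5  6  7  8  9 10 11 12 13 14 15 16
a[i]:  13 30  7 28  7 27 20  9 15 10  2  6 14 19 12 19
S:     13 43  7 41  7 40 33 16 31 26  2  8 40 59 38 59
Maximum is 59 (e.g. 7 + 9 + 10 + 14 + 19).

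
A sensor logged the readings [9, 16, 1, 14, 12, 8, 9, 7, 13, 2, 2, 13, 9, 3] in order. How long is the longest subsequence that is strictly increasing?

Let dp[i] be the length of the longest such subsequence ending at index i:
i:      1  2  3  4  5  6  7  8  9 10 11 12 13 14
a[i]:   9 16  1 14 12  8  9  7 13  2  2 13  9  3
dp:     1  2  1  2  2  2  3  2  4  2  2  4  3  3
Maximum dp value is 4.

4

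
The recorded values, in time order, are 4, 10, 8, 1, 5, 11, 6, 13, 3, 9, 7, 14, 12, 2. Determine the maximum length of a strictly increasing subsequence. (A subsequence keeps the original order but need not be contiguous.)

5

Track the smallest tail for each achievable length (strict):
4 → extends → [4]
10 → extends → [4, 10]
8 → replaces 10 → [4, 8]
1 → replaces 4 → [1, 8]
5 → replaces 8 → [1, 5]
11 → extends → [1, 5, 11]
6 → replaces 11 → [1, 5, 6]
13 → extends → [1, 5, 6, 13]
3 → replaces 5 → [1, 3, 6, 13]
9 → replaces 13 → [1, 3, 6, 9]
7 → replaces 9 → [1, 3, 6, 7]
14 → extends → [1, 3, 6, 7, 14]
12 → replaces 14 → [1, 3, 6, 7, 12]
2 → replaces 3 → [1, 2, 6, 7, 12]
Five tails, so the longest strictly increasing subsequence has length 5 (e.g. 4, 10, 11, 13, 14).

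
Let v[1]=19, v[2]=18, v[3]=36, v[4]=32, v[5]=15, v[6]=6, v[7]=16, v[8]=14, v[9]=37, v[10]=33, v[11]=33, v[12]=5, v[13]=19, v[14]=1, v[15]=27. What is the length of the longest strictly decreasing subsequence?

6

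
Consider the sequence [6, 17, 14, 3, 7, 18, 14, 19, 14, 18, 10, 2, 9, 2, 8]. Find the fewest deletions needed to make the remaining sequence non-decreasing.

10

Fewest deletions = n − (longest non-decreasing subsequence).
i:      1  2  3  4  5  6  7  8  9 10 11 12 13 14 15
a[i]:   6 17 14  3  7 18 14 19 14 18 10  2  9  2  8
dp:     1  2  2  1  2  3  3  4  4  5  3  1  3  2  3
max dp = 5, so deletions = 15 − 5 = 10.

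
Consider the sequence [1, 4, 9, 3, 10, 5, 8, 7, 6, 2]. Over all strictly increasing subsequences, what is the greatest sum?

Let S[i] be the best sum of a strictly increasing subsequence ending at i:
i:      1  2  3  4  5  6  7  8  9 10
a[i]:   1  4  9  3 10  5  8  7  6  2
S:      1  5 14  4 24 10 18 17 16  3
Maximum is 24 (e.g. 1 + 4 + 9 + 10).

24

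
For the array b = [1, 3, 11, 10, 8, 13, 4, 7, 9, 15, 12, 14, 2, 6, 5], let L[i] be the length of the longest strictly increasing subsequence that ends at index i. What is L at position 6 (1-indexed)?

dp[i] = 1 + max{dp[j] : j<i, b[j]<b[i]} (or 1 if no such j):
i:      1  2  3  4  5  6  7  8  9 10 11 12 13 14 15
b[i]:   1  3 11 10  8 13  4  7  9 15 12 14  2  6  5
dp:     1  2  3  3  3  4  3  4  5  6  6  7  2  4  4
At index 6 the value is 4.

4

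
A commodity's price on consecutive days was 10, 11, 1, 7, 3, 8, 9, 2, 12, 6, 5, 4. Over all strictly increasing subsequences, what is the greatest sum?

Let S[i] be the best sum of a strictly increasing subsequence ending at i:
i:      1  2  3  4  5  6  7  8  9 10 11 12
a[i]:  10 11  1  7  3  8  9  2 12  6  5  4
S:     10 21  1  8  4 16 25  3 37 10  9  8
Maximum is 37 (e.g. 1 + 7 + 8 + 9 + 12).

37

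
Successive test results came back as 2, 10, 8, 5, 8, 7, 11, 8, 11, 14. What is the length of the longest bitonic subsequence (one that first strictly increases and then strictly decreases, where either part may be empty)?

6

inc[i] = longest strictly increasing subsequence ending at i; dec[i] = longest strictly decreasing subsequence starting at i:
i:      1  2  3  4  5  6  7  8  9 10
a[i]:   2 10  8  5  8  7 11  8 11 14
inc:    1  2  2  2  3  3  4  4  5  6
dec:    1  3  2  1  2  1  2  1  1  1
Best peak at i=10 (value 14): inc=6, dec=1, length 6+1−1 = 6.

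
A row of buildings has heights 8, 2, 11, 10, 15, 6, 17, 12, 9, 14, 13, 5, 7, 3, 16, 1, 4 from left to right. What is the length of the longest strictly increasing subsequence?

Track the smallest tail for each achievable length (strict):
8 → extends → [8]
2 → replaces 8 → [2]
11 → extends → [2, 11]
10 → replaces 11 → [2, 10]
15 → extends → [2, 10, 15]
6 → replaces 10 → [2, 6, 15]
17 → extends → [2, 6, 15, 17]
12 → replaces 15 → [2, 6, 12, 17]
9 → replaces 12 → [2, 6, 9, 17]
14 → replaces 17 → [2, 6, 9, 14]
13 → replaces 14 → [2, 6, 9, 13]
5 → replaces 6 → [2, 5, 9, 13]
7 → replaces 9 → [2, 5, 7, 13]
3 → replaces 5 → [2, 3, 7, 13]
16 → extends → [2, 3, 7, 13, 16]
1 → replaces 2 → [1, 3, 7, 13, 16]
4 → replaces 7 → [1, 3, 4, 13, 16]
Five tails, so the longest strictly increasing subsequence has length 5 (e.g. 8, 11, 12, 14, 16).

5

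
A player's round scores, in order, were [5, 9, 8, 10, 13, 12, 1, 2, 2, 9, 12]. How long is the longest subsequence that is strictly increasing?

Track the smallest tail for each achievable length (strict):
5 → extends → [5]
9 → extends → [5, 9]
8 → replaces 9 → [5, 8]
10 → extends → [5, 8, 10]
13 → extends → [5, 8, 10, 13]
12 → replaces 13 → [5, 8, 10, 12]
1 → replaces 5 → [1, 8, 10, 12]
2 → replaces 8 → [1, 2, 10, 12]
2 → already a tail → [1, 2, 10, 12]
9 → replaces 10 → [1, 2, 9, 12]
12 → already a tail → [1, 2, 9, 12]
Four tails, so the longest strictly increasing subsequence has length 4 (e.g. 5, 9, 10, 13).

4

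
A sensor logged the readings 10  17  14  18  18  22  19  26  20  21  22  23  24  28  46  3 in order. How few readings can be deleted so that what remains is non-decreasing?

Fewest deletions = n − (longest non-decreasing subsequence).
i:      1  2  3  4  5  6  7  8  9 10 11 12 13 14 15 16
a[i]:  10 17 14 18 18 22 19 26 20 21 22 23 24 28 46  3
dp:     1  2  2  3  4  5  5  6  6  7  8  9 10 11 12  1
max dp = 12, so deletions = 16 − 12 = 4.

4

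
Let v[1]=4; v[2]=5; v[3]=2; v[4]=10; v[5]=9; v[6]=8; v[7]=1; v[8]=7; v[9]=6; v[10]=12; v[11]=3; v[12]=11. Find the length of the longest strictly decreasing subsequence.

Let dp[i] be the longest strictly decreasing subsequence ending at i:
i:      1  2  3  4  5  6  7  8  9 10 11 12
v[i]:   4  5  2 10  9  8  1  7  6 12  3 11
dp:     1  1  2  1  2  3  4  4  5  1  6  2
Maximum is 6.

6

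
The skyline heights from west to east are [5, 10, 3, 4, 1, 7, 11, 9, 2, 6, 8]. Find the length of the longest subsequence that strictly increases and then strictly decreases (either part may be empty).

inc[i] = longest strictly increasing subsequence ending at i; dec[i] = longest strictly decreasing subsequence starting at i:
i:      1  2  3  4  5  6  7  8  9 10 11
a[i]:   5 10  3  4  1  7 11  9  2  6  8
inc:    1  2  1  2  1  3  4  4  2  3  4
dec:    3  3  2  2  1  2  3  2  1  1  1
Best peak at i=7 (value 11): inc=4, dec=3, length 4+3−1 = 6.

6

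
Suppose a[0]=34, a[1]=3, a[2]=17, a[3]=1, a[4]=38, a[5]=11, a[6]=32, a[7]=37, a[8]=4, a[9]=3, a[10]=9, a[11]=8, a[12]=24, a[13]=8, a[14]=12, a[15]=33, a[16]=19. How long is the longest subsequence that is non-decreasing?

6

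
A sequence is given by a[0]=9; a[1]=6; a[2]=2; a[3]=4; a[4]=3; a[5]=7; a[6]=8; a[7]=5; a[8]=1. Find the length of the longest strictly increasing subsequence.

4

Let dp[i] be the length of the longest such subsequence ending at index i:
i:     0 1 2 3 4 5 6 7 8
a[i]:  9 6 2 4 3 7 8 5 1
dp:    1 1 1 2 2 3 4 3 1
Maximum dp value is 4.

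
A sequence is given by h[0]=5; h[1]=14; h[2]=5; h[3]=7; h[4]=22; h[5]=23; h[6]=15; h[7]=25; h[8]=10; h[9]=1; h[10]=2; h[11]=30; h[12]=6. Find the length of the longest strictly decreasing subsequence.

Let dp[i] be the longest strictly decreasing subsequence ending at i:
i:      0  1  2  3  4  5  6  7  8  9 10 11 12
h[i]:   5 14  5  7 22 23 15 25 10  1  2 30  6
dp:     1  1  2  2  1  1  2  1  3  4  4  1  4
Maximum is 4.

4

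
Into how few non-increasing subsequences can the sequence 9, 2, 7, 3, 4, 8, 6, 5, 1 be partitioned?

4

Place each on the leftmost legal pile:
9 → new pile 1 (tops now [9])
2 → pile 1 (tops now [2])
7 → new pile 2 (tops now [2, 7])
3 → pile 2 (tops now [2, 3])
4 → new pile 3 (tops now [2, 3, 4])
8 → new pile 4 (tops now [2, 3, 4, 8])
6 → pile 4 (tops now [2, 3, 4, 6])
5 → pile 4 (tops now [2, 3, 4, 5])
1 → pile 1 (tops now [1, 3, 4, 5])
Four piles.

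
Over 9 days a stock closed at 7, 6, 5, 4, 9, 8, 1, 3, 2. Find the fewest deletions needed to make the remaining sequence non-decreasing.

Fewest deletions = n − (longest non-decreasing subsequence).
i:     1 2 3 4 5 6 7 8 9
a[i]:  7 6 5 4 9 8 1 3 2
dp:    1 1 1 1 2 2 1 2 2
max dp = 2, so deletions = 9 − 2 = 7.

7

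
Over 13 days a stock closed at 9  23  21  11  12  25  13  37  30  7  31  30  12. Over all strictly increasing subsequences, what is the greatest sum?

118

Let S[i] be the best sum of a strictly increasing subsequence ending at i:
i:       1   2   3   4   5   6   7   8   9  10  11  12  13
a[i]:    9  23  21  11  12  25  13  37  30   7  31  30  12
S:       9  32  30  20  32  57  45  94  87   7 118  87  32
Maximum is 118 (e.g. 9 + 11 + 12 + 25 + 30 + 31).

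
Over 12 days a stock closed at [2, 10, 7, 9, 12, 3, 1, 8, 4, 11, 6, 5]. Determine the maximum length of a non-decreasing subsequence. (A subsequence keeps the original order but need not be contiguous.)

4

Let dp[i] be the length of the longest such subsequence ending at index i:
i:      1  2  3  4  5  6  7  8  9 10 11 12
a[i]:   2 10  7  9 12  3  1  8  4 11  6  5
dp:     1  2  2  3  4  2  1  3  3  4  4  4
Maximum dp value is 4.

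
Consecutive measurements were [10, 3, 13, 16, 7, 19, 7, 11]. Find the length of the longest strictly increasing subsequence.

Let dp[i] be the length of the longest such subsequence ending at index i:
i:      1  2  3  4  5  6  7  8
a[i]:  10  3 13 16  7 19  7 11
dp:     1  1  2  3  2  4  2  3
Maximum dp value is 4.

4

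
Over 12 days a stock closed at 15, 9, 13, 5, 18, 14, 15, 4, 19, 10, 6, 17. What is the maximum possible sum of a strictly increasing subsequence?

70

Let S[i] be the best sum of a strictly increasing subsequence ending at i:
i:      1  2  3  4  5  6  7  8  9 10 11 12
a[i]:  15  9 13  5 18 14 15  4 19 10  6 17
S:     15  9 22  5 40 36 51  4 70 19 11 68
Maximum is 70 (e.g. 9 + 13 + 14 + 15 + 19).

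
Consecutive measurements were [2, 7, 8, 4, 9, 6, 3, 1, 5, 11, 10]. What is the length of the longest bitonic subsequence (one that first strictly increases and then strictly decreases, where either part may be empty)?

7

inc[i] = longest strictly increasing subsequence ending at i; dec[i] = longest strictly decreasing subsequence starting at i:
i:      1  2  3  4  5  6  7  8  9 10 11
a[i]:   2  7  8  4  9  6  3  1  5 11 10
inc:    1  2  3  2  4  3  2  1  3  5  5
dec:    2  4  4  3  4  3  2  1  1  2  1
Best peak at i=5 (value 9): inc=4, dec=4, length 4+4−1 = 7.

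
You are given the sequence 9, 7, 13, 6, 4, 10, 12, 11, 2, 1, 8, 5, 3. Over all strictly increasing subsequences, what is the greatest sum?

31

Let S[i] be the best sum of a strictly increasing subsequence ending at i:
i:      1  2  3  4  5  6  7  8  9 10 11 12 13
a[i]:   9  7 13  6  4 10 12 11  2  1  8  5  3
S:      9  7 22  6  4 19 31 30  2  1 15  9  5
Maximum is 31 (e.g. 9 + 10 + 12).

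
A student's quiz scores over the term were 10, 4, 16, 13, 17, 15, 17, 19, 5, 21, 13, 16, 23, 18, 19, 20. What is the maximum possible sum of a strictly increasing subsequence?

Let S[i] be the best sum of a strictly increasing subsequence ending at i:
i:       1   2   3   4   5   6   7   8   9  10  11  12  13  14  15  16
a[i]:   10   4  16  13  17  15  17  19   5  21  13  16  23  18  19  20
S:      10   4  26  23  43  38  55  74   9  95  23  54 118  73  92 112
Maximum is 118 (e.g. 10 + 13 + 15 + 17 + 19 + 21 + 23).

118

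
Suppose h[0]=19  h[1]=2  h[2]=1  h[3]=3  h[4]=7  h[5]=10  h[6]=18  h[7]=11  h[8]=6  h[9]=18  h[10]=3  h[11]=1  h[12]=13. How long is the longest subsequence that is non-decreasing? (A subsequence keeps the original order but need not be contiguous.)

6

Track the smallest tail for each achievable length (allowing ties):
19 → extends → [19]
2 → replaces 19 → [2]
1 → replaces 2 → [1]
3 → extends → [1, 3]
7 → extends → [1, 3, 7]
10 → extends → [1, 3, 7, 10]
18 → extends → [1, 3, 7, 10, 18]
11 → replaces 18 → [1, 3, 7, 10, 11]
6 → replaces 7 → [1, 3, 6, 10, 11]
18 → extends → [1, 3, 6, 10, 11, 18]
3 → replaces 6 → [1, 3, 3, 10, 11, 18]
1 → replaces 3 → [1, 1, 3, 10, 11, 18]
13 → replaces 18 → [1, 1, 3, 10, 11, 13]
Six tails, so the longest non-decreasing subsequence has length 6 (e.g. 2, 3, 7, 10, 18, 18).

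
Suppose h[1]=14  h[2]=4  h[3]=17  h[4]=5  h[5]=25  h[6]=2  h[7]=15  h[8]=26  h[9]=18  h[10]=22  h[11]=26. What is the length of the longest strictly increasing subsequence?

Let dp[i] be the length of the longest such subsequence ending at index i:
i:      1  2  3  4  5  6  7  8  9 10 11
h[i]:  14  4 17  5 25  2 15 26 18 22 26
dp:     1  1  2  2  3  1  3  4  4  5  6
Maximum dp value is 6.

6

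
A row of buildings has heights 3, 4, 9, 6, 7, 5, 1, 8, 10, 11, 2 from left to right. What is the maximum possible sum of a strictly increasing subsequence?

Let S[i] be the best sum of a strictly increasing subsequence ending at i:
i:      1  2  3  4  5  6  7  8  9 10 11
a[i]:   3  4  9  6  7  5  1  8 10 11  2
S:      3  7 16 13 20 12  1 28 38 49  3
Maximum is 49 (e.g. 3 + 4 + 6 + 7 + 8 + 10 + 11).

49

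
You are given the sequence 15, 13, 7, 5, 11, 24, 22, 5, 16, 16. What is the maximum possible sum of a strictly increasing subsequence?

42

Let S[i] be the best sum of a strictly increasing subsequence ending at i:
i:      1  2  3  4  5  6  7  8  9 10
a[i]:  15 13  7  5 11 24 22  5 16 16
S:     15 13  7  5 18 42 40  5 34 34
Maximum is 42 (e.g. 7 + 11 + 24).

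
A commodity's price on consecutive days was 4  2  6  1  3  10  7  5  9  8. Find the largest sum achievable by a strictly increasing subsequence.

Let S[i] be the best sum of a strictly increasing subsequence ending at i:
i:      1  2  3  4  5  6  7  8  9 10
a[i]:   4  2  6  1  3 10  7  5  9  8
S:      4  2 10  1  5 20 17 10 26 25
Maximum is 26 (e.g. 4 + 6 + 7 + 9).

26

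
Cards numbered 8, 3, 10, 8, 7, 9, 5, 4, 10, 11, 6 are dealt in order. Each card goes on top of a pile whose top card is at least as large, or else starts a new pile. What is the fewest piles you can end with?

5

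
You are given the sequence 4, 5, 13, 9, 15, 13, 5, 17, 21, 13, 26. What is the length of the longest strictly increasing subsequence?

7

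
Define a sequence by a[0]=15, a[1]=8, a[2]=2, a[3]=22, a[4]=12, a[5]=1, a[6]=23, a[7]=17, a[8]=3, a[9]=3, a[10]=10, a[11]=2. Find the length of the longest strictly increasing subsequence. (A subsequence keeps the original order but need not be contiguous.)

3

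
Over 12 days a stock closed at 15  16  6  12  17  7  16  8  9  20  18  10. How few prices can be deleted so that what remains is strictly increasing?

Fewest deletions = n − (longest strictly increasing subsequence).
Patience tails:
15 → extends → [15]
16 → extends → [15, 16]
6 → replaces 15 → [6, 16]
12 → replaces 16 → [6, 12]
17 → extends → [6, 12, 17]
7 → replaces 12 → [6, 7, 17]
16 → replaces 17 → [6, 7, 16]
8 → replaces 16 → [6, 7, 8]
9 → extends → [6, 7, 8, 9]
20 → extends → [6, 7, 8, 9, 20]
18 → replaces 20 → [6, 7, 8, 9, 18]
10 → replaces 18 → [6, 7, 8, 9, 10]
Longest strictly increasing subsequence has length 5, so deletions = 12 − 5 = 7.

7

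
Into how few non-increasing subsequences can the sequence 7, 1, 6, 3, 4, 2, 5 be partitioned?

4

Place each on the leftmost legal pile:
7 → new pile 1 (tops now [7])
1 → pile 1 (tops now [1])
6 → new pile 2 (tops now [1, 6])
3 → pile 2 (tops now [1, 3])
4 → new pile 3 (tops now [1, 3, 4])
2 → pile 2 (tops now [1, 2, 4])
5 → new pile 4 (tops now [1, 2, 4, 5])
Four piles.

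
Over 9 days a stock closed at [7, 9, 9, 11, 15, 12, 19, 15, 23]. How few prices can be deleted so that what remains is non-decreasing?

2

Fewest deletions = n − (longest non-decreasing subsequence).
Patience tails:
7 → extends → [7]
9 → extends → [7, 9]
9 → extends → [7, 9, 9]
11 → extends → [7, 9, 9, 11]
15 → extends → [7, 9, 9, 11, 15]
12 → replaces 15 → [7, 9, 9, 11, 12]
19 → extends → [7, 9, 9, 11, 12, 19]
15 → replaces 19 → [7, 9, 9, 11, 12, 15]
23 → extends → [7, 9, 9, 11, 12, 15, 23]
Longest non-decreasing subsequence has length 7, so deletions = 9 − 7 = 2.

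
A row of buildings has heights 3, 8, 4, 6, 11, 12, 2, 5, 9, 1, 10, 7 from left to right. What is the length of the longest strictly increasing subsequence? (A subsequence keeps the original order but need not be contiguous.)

Track the smallest tail for each achievable length (strict):
3 → extends → [3]
8 → extends → [3, 8]
4 → replaces 8 → [3, 4]
6 → extends → [3, 4, 6]
11 → extends → [3, 4, 6, 11]
12 → extends → [3, 4, 6, 11, 12]
2 → replaces 3 → [2, 4, 6, 11, 12]
5 → replaces 6 → [2, 4, 5, 11, 12]
9 → replaces 11 → [2, 4, 5, 9, 12]
1 → replaces 2 → [1, 4, 5, 9, 12]
10 → replaces 12 → [1, 4, 5, 9, 10]
7 → replaces 9 → [1, 4, 5, 7, 10]
Five tails, so the longest strictly increasing subsequence has length 5 (e.g. 3, 4, 6, 11, 12).

5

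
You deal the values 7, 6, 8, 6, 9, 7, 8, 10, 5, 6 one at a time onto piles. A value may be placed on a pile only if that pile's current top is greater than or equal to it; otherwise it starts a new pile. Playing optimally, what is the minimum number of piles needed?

4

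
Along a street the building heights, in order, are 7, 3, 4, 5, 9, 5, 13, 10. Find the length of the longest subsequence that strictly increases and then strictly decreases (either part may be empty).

6

inc[i] = longest strictly increasing subsequence ending at i; dec[i] = longest strictly decreasing subsequence starting at i:
i:      1  2  3  4  5  6  7  8
a[i]:   7  3  4  5  9  5 13 10
inc:    1  1  2  3  4  3  5  5
dec:    2  1  1  1  2  1  2  1
Best peak at i=7 (value 13): inc=5, dec=2, length 5+2−1 = 6.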